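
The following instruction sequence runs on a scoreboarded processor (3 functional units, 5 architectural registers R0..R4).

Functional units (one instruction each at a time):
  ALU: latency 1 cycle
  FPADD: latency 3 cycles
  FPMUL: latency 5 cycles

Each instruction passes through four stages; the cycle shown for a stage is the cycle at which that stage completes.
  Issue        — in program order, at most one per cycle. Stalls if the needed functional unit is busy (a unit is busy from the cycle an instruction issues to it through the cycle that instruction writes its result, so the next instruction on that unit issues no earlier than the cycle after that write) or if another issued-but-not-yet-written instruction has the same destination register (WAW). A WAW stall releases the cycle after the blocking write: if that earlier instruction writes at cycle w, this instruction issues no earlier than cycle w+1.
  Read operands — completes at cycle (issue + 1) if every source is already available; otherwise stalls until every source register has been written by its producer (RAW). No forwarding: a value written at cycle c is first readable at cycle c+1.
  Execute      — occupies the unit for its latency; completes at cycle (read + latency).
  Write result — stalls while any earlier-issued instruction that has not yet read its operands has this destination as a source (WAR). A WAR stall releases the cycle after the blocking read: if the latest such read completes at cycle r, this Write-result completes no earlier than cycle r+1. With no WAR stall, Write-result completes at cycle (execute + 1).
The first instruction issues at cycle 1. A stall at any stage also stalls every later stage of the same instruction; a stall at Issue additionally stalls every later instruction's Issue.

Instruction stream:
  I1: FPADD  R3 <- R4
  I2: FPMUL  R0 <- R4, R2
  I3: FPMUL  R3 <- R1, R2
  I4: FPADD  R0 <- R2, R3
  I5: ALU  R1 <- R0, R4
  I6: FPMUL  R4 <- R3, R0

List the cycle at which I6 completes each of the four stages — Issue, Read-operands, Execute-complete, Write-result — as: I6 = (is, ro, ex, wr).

1) issue 1, read 2, done 5, write 6
2) issue 2, read 3, done 8, write 9
3) issue 10, read 11, done 16, write 17  <struct: FPMUL busy until I2 writes@9>
4) issue 11, read 18, done 21, write 22  <RAW R3: wait I3 write@17>
5) issue 12, read 23, done 24, write 25  <RAW R0: wait I4 write@22>
6) issue 18, read 23, done 28, write 29  <struct: FPMUL busy until I3 writes@17 / RAW R0: wait I4 write@22>

I6 = (18, 23, 28, 29)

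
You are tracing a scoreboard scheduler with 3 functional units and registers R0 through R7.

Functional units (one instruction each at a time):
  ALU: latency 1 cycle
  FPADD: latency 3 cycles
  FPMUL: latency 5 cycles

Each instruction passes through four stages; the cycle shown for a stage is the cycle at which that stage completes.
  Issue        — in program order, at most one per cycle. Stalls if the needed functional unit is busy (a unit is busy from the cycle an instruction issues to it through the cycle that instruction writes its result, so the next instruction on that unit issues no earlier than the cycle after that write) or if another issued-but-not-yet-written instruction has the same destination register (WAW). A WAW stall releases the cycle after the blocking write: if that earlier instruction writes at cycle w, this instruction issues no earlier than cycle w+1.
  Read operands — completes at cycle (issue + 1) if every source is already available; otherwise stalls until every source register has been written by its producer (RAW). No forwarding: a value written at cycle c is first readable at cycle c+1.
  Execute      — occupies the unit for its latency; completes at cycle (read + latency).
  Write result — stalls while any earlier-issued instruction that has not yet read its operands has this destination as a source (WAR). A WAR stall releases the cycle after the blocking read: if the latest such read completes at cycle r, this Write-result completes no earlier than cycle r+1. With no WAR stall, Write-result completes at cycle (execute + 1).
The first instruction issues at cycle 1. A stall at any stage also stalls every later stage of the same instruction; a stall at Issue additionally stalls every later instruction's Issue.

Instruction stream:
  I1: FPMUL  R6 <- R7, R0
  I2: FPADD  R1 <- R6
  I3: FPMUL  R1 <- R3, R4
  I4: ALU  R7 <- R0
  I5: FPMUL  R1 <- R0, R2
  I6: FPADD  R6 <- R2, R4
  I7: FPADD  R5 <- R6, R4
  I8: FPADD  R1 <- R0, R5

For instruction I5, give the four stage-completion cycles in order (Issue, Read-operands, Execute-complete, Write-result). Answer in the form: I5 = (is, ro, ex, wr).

[1] I1 dispatched to FPMUL
[2] I1 operands ready | I2 dispatched to FPADD
[7] I1 complete
[8] R6←I1
[9] I2 operands ready
[12] I2 complete
[13] R1←I2
[14] I3 dispatched to FPMUL
[15] I3 operands ready | I4 dispatched to ALU
[16] I4 operands ready
[17] I4 complete
[18] R7←I4
[20] I3 complete
[21] R1←I3
[22] I5 dispatched to FPMUL
[23] I5 operands ready | I6 dispatched to FPADD
[24] I6 operands ready
[27] I6 complete
[28] I5 complete | R6←I6
[29] R1←I5 | I7 dispatched to FPADD
[30] I7 operands ready
[33] I7 complete
[34] R5←I7
[35] I8 dispatched to FPADD
[36] I8 operands ready
[39] I8 complete
[40] R1←I8

I5 = (22, 23, 28, 29)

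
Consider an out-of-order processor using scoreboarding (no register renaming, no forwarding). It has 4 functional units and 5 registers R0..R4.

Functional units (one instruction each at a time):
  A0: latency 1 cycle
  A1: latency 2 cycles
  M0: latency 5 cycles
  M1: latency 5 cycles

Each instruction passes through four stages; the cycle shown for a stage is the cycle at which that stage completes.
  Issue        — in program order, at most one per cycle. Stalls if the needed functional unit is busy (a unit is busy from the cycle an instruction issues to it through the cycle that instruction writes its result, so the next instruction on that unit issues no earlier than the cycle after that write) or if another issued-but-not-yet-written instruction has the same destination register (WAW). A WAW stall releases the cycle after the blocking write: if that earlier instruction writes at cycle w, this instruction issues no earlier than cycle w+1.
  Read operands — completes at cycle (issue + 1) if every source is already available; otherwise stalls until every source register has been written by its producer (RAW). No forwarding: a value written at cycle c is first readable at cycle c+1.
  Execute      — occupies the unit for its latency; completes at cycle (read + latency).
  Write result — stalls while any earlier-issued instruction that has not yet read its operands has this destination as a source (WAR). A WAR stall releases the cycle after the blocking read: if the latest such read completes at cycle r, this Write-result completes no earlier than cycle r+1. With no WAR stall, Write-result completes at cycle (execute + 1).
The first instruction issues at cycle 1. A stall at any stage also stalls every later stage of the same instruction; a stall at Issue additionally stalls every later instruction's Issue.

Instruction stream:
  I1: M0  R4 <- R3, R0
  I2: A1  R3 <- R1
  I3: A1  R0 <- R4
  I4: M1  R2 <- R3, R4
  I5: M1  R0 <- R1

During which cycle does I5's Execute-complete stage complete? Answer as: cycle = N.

cycle = 22

cycle 1: I1 issues→M0
cycle 2: I1 reads, I2 issues→A1
cycle 3: I2 reads
cycle 5: I2 exec-done
cycle 6: I2 writes R3
cycle 7: I1 exec-done, I3 issues→A1
cycle 8: I1 writes R4, I4 issues→M1
cycle 9: I3 reads, I4 reads
cycle 11: I3 exec-done
cycle 12: I3 writes R0
cycle 14: I4 exec-done
cycle 15: I4 writes R2
cycle 16: I5 issues→M1
cycle 17: I5 reads
cycle 22: I5 exec-done
cycle 23: I5 writes R0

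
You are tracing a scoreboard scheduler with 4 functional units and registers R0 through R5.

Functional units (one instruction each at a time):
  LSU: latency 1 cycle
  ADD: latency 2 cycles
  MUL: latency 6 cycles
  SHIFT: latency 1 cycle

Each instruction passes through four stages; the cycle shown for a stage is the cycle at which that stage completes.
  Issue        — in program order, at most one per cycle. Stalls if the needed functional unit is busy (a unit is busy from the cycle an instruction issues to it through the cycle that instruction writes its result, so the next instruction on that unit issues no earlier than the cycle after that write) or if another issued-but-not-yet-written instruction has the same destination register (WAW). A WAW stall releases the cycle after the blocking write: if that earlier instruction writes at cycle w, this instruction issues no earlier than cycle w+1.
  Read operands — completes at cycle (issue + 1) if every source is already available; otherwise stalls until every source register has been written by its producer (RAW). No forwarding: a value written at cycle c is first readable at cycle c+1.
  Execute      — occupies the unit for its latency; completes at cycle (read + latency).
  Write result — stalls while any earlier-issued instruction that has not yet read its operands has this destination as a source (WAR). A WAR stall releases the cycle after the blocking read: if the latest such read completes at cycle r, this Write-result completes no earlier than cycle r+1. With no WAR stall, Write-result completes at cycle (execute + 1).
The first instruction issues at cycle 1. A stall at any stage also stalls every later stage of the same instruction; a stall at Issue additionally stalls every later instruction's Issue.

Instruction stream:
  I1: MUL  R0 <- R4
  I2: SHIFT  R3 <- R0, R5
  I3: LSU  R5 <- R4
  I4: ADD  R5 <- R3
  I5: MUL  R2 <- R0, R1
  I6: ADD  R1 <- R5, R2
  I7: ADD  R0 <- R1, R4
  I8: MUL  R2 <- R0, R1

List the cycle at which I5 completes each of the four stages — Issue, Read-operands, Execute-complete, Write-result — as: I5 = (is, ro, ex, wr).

I5 = (13, 14, 20, 21)

[I1] 1/2/8/9
[I2] 2/10/11/12  (RAW R0: wait I1 write@9)
[I3] 3/4/5/11  (WAR R5: wait I2 read@10)
[I4] 12/13/15/16  (WAW R5: wait I3 write@11)
[I5] 13/14/20/21
[I6] 17/22/24/25  (struct: ADD busy until I4 writes@16; RAW R2: wait I5 write@21)
[I7] 26/27/29/30  (struct: ADD busy until I6 writes@25)
[I8] 27/31/37/38  (RAW R0: wait I7 write@30)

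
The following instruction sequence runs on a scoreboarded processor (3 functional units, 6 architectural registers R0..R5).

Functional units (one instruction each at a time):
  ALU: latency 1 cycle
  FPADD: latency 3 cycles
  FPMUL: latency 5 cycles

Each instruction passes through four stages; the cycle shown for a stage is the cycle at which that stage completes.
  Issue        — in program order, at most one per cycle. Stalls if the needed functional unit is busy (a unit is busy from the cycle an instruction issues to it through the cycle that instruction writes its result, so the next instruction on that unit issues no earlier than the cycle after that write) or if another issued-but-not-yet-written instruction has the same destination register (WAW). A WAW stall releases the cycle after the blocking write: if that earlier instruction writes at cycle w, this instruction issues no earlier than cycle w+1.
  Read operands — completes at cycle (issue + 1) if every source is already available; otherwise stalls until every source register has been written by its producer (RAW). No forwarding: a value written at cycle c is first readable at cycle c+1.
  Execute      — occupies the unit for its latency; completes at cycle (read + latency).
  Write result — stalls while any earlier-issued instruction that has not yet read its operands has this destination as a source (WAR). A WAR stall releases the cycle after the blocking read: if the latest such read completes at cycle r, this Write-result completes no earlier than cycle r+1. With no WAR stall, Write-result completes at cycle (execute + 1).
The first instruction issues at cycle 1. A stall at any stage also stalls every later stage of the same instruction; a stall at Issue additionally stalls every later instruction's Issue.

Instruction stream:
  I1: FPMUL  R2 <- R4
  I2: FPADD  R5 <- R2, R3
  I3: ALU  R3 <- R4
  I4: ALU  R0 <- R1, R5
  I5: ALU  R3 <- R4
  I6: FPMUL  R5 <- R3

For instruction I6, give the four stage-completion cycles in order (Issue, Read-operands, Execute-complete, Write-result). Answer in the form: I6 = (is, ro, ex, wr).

I6 = (18, 21, 26, 27)

cycle 1: I1→FPMUL
cycle 2: I1 RO; I2→FPADD
cycle 3: I3→ALU
cycle 4: I3 RO
cycle 5: I3 EX
cycle 7: I1 EX
cycle 8: I1 WR R2
cycle 9: I2 RO
cycle 10: I3 WR R3
cycle 11: I4→ALU
cycle 12: I2 EX
cycle 13: I2 WR R5
cycle 14: I4 RO
cycle 15: I4 EX
cycle 16: I4 WR R0
cycle 17: I5→ALU
cycle 18: I5 RO; I6→FPMUL
cycle 19: I5 EX
cycle 20: I5 WR R3
cycle 21: I6 RO
cycle 26: I6 EX
cycle 27: I6 WR R5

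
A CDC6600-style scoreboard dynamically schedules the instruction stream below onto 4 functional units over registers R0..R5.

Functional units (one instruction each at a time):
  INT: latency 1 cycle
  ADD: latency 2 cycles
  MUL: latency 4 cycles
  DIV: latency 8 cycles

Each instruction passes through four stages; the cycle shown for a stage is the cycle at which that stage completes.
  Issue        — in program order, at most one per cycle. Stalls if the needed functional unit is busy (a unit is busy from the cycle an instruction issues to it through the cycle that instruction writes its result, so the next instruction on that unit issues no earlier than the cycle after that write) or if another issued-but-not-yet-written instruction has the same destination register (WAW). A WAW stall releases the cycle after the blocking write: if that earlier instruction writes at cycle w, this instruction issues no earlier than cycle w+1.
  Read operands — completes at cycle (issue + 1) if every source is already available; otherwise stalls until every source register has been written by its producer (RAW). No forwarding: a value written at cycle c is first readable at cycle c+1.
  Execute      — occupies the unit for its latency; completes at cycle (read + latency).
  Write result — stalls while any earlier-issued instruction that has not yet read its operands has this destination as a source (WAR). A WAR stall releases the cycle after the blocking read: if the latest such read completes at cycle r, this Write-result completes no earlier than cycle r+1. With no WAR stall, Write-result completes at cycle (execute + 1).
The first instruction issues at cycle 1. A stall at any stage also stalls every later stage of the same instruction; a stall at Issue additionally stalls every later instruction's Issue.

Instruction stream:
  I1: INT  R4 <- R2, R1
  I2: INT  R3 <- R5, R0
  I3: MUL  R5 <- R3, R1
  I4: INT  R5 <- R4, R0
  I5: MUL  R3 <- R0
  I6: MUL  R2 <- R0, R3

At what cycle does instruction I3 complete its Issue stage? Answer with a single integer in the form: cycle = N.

I1  is:1  ro:2  ex:3  wr:4
I2  is:5  ro:6  ex:7  wr:8  — struct: INT busy until I1 writes@4
I3  is:6  ro:9  ex:13  wr:14  — RAW R3: wait I2 write@8
I4  is:15  ro:16  ex:17  wr:18  — WAW R5: wait I3 write@14
I5  is:16  ro:17  ex:21  wr:22
I6  is:23  ro:24  ex:28  wr:29  — struct: MUL busy until I5 writes@22

cycle = 6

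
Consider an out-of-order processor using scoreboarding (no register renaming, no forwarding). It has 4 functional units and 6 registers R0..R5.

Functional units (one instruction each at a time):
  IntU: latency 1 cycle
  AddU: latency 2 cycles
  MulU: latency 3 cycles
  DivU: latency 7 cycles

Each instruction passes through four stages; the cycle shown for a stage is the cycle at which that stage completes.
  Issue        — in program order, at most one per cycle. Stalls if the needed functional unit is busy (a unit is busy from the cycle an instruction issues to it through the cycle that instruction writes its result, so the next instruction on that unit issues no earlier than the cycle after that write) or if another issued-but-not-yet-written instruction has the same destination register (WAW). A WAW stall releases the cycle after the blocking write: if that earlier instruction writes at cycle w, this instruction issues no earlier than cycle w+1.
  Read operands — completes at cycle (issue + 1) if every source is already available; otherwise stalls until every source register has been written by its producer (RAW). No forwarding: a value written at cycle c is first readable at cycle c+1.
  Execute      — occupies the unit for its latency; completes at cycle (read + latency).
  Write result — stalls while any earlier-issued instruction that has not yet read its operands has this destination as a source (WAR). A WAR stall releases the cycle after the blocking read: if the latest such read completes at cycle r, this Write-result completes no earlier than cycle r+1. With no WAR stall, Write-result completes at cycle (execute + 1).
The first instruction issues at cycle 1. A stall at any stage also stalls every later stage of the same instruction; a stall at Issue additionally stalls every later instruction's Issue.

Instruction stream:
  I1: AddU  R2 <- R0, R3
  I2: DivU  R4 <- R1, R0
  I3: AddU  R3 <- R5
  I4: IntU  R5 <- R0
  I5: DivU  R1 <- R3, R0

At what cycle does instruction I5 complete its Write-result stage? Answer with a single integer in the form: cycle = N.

cycle = 21

t=1  I1 dispatched to AddU
t=2  I1 operands ready · I2 dispatched to DivU
t=3  I2 operands ready
t=4  I1 complete
t=5  R2←I1
t=6  I3 dispatched to AddU
t=7  I3 operands ready · I4 dispatched to IntU
t=8  I4 operands ready
t=9  I3 complete · I4 complete
t=10  I2 complete · R3←I3 · R5←I4
t=11  R4←I2
t=12  I5 dispatched to DivU
t=13  I5 operands ready
t=20  I5 complete
t=21  R1←I5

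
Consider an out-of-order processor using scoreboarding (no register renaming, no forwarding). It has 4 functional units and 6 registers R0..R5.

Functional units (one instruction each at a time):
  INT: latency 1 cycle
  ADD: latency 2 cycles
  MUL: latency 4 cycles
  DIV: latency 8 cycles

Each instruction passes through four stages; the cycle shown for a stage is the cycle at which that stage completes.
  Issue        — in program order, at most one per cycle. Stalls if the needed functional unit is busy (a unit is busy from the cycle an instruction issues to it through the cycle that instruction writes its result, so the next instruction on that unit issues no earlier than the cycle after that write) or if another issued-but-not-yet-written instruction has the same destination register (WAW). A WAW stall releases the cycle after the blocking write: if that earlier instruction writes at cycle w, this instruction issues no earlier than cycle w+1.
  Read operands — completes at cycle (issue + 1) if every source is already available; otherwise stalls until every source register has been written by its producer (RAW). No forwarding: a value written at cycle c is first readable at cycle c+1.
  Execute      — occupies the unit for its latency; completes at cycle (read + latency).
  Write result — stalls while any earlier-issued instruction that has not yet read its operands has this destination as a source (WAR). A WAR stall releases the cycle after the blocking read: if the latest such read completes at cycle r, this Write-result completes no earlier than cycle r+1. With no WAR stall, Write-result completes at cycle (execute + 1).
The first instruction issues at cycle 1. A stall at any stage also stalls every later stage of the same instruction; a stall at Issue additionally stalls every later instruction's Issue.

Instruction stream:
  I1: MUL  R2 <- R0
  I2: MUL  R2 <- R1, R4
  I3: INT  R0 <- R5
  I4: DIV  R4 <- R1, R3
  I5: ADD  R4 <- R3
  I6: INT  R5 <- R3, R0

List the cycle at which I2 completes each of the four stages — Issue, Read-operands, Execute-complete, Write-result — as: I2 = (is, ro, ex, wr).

t=1  issue I1 (MUL)
t=2  I1 read-ops
t=6  I1 finished on MUL
t=7  I1→R2
t=8  issue I2 (MUL)
t=9  I2 read-ops | issue I3 (INT)
t=10  I3 read-ops | issue I4 (DIV)
t=11  I3 finished on INT | I4 read-ops
t=12  I3→R0
t=13  I2 finished on MUL
t=14  I2→R2
t=19  I4 finished on DIV
t=20  I4→R4
t=21  issue I5 (ADD)
t=22  I5 read-ops | issue I6 (INT)
t=23  I6 read-ops
t=24  I5 finished on ADD | I6 finished on INT
t=25  I5→R4 | I6→R5

I2 = (8, 9, 13, 14)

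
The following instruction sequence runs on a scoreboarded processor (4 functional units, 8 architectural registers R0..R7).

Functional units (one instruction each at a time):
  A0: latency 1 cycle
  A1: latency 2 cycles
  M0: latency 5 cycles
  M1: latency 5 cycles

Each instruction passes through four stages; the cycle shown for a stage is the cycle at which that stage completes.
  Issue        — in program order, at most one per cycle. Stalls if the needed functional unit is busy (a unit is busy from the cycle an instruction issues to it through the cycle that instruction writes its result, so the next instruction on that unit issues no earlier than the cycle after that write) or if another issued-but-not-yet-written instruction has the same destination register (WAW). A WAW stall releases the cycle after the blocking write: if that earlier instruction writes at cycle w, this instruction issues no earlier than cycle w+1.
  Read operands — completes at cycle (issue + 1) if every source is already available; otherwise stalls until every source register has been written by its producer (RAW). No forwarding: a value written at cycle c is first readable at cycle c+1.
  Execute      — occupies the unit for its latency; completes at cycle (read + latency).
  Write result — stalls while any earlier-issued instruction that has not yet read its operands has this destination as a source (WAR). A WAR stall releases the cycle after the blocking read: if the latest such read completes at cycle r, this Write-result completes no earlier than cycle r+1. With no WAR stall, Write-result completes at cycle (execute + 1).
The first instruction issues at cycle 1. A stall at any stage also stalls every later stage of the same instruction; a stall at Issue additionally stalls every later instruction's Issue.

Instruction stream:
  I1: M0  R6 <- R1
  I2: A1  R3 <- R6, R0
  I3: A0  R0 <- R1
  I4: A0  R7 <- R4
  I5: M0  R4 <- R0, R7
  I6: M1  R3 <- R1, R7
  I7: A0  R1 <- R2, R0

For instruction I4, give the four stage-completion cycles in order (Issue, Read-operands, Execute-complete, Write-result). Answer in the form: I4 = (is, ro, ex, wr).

[I1] 1/2/7/8
[I2] 2/9/11/12  (RAW R6: wait I1 write@8)
[I3] 3/4/5/10  (WAR R0: wait I2 read@9)
[I4] 11/12/13/14  (struct: A0 busy until I3 writes@10)
[I5] 12/15/20/21  (RAW R7: wait I4 write@14)
[I6] 13/15/20/21  (RAW R7: wait I4 write@14)
[I7] 15/16/17/18  (struct: A0 busy until I4 writes@14)

I4 = (11, 12, 13, 14)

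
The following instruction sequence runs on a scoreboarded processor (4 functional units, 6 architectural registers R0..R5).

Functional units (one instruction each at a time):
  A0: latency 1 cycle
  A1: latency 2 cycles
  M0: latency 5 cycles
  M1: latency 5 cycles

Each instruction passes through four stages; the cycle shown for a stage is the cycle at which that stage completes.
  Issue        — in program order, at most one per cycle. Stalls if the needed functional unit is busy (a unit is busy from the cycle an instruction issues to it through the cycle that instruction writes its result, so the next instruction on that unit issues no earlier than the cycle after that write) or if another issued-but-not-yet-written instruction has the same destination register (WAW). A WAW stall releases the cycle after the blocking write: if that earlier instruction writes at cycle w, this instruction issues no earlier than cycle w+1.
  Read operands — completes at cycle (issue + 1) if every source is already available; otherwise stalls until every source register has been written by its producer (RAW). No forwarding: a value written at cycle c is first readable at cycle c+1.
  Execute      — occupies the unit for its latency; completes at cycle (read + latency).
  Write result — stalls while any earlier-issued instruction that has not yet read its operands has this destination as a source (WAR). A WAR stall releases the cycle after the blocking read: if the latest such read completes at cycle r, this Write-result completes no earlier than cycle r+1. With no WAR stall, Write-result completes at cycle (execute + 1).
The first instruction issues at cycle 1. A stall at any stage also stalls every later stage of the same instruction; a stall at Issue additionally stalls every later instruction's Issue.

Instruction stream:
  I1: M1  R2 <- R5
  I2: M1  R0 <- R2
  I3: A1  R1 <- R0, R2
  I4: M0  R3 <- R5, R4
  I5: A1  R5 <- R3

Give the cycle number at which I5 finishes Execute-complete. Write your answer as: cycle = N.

1) issue 1, read 2, done 7, write 8
2) issue 9, read 10, done 15, write 16  <struct: M1 busy until I1 writes@8>
3) issue 10, read 17, done 19, write 20  <RAW R0: wait I2 write@16>
4) issue 11, read 12, done 17, write 18
5) issue 21, read 22, done 24, write 25  <struct: A1 busy until I3 writes@20>

cycle = 24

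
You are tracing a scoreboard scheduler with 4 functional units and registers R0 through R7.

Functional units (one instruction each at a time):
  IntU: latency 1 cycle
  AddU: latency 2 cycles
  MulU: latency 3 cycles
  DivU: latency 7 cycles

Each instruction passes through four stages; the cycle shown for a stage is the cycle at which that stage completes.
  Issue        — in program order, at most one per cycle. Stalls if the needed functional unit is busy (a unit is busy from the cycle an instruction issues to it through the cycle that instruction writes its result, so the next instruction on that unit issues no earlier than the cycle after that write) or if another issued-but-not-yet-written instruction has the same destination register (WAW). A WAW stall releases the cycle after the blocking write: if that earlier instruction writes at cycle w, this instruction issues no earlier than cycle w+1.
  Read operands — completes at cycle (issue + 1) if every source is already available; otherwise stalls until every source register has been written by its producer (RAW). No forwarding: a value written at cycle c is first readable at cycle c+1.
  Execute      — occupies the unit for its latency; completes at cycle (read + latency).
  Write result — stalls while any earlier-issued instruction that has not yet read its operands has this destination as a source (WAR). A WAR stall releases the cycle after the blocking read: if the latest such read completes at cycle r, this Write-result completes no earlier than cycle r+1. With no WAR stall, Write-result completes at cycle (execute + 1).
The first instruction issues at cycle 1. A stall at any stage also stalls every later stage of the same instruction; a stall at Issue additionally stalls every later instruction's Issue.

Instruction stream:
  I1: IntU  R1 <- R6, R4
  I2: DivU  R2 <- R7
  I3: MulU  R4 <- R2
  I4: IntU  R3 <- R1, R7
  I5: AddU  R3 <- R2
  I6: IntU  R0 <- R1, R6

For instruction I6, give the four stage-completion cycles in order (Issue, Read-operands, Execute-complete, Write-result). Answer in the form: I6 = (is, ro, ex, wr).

1) issue 1, read 2, done 3, write 4
2) issue 2, read 3, done 10, write 11
3) issue 3, read 12, done 15, write 16  <RAW R2: wait I2 write@11>
4) issue 5, read 6, done 7, write 8  <struct: IntU busy until I1 writes@4>
5) issue 9, read 12, done 14, write 15  <WAW R3: wait I4 write@8 / RAW R2: wait I2 write@11>
6) issue 10, read 11, done 12, write 13

I6 = (10, 11, 12, 13)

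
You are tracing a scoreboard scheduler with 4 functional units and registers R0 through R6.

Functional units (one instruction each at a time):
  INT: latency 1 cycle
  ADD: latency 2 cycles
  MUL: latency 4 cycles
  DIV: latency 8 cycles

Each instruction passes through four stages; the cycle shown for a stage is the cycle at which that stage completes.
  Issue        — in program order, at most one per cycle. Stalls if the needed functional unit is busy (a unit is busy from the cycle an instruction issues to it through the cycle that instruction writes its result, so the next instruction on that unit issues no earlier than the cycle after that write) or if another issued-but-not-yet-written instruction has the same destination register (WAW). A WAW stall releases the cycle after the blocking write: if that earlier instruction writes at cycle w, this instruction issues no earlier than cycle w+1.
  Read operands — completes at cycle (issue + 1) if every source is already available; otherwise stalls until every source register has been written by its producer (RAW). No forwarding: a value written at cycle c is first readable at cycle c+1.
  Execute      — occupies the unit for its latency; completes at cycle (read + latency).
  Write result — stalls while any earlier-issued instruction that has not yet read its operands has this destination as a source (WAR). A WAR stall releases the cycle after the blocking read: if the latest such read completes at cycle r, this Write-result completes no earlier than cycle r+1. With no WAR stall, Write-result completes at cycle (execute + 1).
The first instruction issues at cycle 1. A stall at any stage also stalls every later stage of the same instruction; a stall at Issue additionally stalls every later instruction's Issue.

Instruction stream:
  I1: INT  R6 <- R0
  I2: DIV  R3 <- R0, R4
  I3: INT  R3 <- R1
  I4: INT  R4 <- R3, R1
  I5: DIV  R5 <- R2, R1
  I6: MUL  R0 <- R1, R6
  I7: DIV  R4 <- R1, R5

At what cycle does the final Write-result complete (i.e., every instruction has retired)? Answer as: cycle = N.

t=1  issue I1 (INT)
t=2  I1 read-ops · issue I2 (DIV)
t=3  I1 finished on INT · I2 read-ops
t=4  I1→R6
t=11  I2 finished on DIV
t=12  I2→R3
t=13  issue I3 (INT)
t=14  I3 read-ops
t=15  I3 finished on INT
t=16  I3→R3
t=17  issue I4 (INT)
t=18  I4 read-ops · issue I5 (DIV)
t=19  I4 finished on INT · I5 read-ops · issue I6 (MUL)
t=20  I4→R4 · I6 read-ops
t=24  I6 finished on MUL
t=25  I6→R0
t=27  I5 finished on DIV
t=28  I5→R5
t=29  issue I7 (DIV)
t=30  I7 read-ops
t=38  I7 finished on DIV
t=39  I7→R4

cycle = 39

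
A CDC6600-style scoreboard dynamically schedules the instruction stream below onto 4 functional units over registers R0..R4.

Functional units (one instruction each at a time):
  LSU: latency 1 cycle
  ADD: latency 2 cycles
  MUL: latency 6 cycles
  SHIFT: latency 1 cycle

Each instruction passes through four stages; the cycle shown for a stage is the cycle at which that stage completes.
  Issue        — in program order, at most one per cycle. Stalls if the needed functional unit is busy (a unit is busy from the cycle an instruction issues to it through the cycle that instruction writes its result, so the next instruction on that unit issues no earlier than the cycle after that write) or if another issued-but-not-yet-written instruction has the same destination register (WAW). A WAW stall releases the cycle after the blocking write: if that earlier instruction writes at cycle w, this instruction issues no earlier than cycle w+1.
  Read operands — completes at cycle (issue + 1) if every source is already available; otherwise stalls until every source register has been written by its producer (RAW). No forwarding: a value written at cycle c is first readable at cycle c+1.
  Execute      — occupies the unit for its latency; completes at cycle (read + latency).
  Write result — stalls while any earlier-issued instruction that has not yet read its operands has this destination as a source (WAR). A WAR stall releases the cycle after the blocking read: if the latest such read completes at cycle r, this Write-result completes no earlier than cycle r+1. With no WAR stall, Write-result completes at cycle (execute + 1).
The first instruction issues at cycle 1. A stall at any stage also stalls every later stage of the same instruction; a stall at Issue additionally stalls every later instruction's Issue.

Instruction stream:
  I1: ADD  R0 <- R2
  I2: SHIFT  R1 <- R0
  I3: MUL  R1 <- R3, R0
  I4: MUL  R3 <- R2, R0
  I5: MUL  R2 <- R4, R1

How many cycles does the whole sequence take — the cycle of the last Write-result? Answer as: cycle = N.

cycle = 35

[I1] 1/2/4/5
[I2] 2/6/7/8  (RAW R0: wait I1 write@5)
[I3] 9/10/16/17  (WAW R1: wait I2 write@8)
[I4] 18/19/25/26  (struct: MUL busy until I3 writes@17)
[I5] 27/28/34/35  (struct: MUL busy until I4 writes@26)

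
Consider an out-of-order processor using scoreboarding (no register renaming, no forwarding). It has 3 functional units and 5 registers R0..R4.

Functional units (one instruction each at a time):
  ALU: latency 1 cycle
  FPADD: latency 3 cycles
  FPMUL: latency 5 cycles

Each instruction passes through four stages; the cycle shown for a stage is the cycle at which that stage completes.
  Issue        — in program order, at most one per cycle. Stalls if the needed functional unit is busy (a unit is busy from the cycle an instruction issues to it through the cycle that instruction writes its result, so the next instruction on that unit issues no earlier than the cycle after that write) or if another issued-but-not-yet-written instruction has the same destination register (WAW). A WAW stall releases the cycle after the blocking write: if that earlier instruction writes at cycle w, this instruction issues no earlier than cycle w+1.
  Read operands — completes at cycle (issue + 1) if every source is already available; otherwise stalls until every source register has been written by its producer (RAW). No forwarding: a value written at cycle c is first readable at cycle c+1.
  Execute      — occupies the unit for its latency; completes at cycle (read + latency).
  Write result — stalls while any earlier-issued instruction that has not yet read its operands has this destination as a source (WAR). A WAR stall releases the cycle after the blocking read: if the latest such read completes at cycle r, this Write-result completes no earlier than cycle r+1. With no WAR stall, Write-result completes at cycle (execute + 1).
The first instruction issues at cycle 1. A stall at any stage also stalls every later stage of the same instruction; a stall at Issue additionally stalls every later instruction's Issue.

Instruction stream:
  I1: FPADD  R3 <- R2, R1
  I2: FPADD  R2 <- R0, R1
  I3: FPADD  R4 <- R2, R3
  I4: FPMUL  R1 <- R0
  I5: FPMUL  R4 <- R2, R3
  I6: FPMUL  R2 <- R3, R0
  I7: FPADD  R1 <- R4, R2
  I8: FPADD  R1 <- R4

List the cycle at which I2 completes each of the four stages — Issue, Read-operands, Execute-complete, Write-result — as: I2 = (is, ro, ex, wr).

1) issue 1, read 2, done 5, write 6
2) issue 7, read 8, done 11, write 12  <struct: FPADD busy until I1 writes@6>
3) issue 13, read 14, done 17, write 18  <struct: FPADD busy until I2 writes@12>
4) issue 14, read 15, done 20, write 21
5) issue 22, read 23, done 28, write 29  <struct: FPMUL busy until I4 writes@21>
6) issue 30, read 31, done 36, write 37  <struct: FPMUL busy until I5 writes@29>
7) issue 31, read 38, done 41, write 42  <RAW R2: wait I6 write@37>
8) issue 43, read 44, done 47, write 48  <struct: FPADD busy until I7 writes@42>

I2 = (7, 8, 11, 12)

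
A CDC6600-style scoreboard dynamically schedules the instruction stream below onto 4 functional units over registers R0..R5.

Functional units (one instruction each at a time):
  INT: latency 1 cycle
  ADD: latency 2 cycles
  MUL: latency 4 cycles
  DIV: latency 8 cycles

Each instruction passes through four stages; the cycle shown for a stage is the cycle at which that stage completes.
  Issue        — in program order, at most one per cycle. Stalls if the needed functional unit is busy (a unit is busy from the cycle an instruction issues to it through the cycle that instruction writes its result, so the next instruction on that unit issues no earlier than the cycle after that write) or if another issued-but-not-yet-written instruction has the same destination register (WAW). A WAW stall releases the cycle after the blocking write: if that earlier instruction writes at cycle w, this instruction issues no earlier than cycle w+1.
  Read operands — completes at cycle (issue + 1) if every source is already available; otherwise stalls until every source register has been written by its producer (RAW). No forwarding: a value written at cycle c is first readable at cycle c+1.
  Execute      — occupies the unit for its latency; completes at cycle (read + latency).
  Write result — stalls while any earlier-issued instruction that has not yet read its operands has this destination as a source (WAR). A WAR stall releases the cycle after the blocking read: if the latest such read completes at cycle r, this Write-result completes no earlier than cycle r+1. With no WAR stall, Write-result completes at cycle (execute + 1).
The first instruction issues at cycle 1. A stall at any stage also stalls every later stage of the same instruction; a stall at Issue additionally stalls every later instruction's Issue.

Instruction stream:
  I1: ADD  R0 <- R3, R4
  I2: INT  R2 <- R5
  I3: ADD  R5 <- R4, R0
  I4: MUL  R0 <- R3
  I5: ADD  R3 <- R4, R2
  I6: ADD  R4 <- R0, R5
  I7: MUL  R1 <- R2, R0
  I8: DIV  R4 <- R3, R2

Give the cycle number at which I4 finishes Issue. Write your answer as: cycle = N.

cycle = 7

t=1  I1→ADD
t=2  I1 RO, I2→INT
t=3  I2 RO
t=4  I1 EX, I2 EX
t=5  I1 WR R0, I2 WR R2
t=6  I3→ADD
t=7  I3 RO, I4→MUL
t=8  I4 RO
t=9  I3 EX
t=10  I3 WR R5
t=11  I5→ADD
t=12  I4 EX, I5 RO
t=13  I4 WR R0
t=14  I5 EX
t=15  I5 WR R3
t=16  I6→ADD
t=17  I6 RO, I7→MUL
t=18  I7 RO
t=19  I6 EX
t=20  I6 WR R4
t=21  I8→DIV
t=22  I7 EX, I8 RO
t=23  I7 WR R1
t=30  I8 EX
t=31  I8 WR R4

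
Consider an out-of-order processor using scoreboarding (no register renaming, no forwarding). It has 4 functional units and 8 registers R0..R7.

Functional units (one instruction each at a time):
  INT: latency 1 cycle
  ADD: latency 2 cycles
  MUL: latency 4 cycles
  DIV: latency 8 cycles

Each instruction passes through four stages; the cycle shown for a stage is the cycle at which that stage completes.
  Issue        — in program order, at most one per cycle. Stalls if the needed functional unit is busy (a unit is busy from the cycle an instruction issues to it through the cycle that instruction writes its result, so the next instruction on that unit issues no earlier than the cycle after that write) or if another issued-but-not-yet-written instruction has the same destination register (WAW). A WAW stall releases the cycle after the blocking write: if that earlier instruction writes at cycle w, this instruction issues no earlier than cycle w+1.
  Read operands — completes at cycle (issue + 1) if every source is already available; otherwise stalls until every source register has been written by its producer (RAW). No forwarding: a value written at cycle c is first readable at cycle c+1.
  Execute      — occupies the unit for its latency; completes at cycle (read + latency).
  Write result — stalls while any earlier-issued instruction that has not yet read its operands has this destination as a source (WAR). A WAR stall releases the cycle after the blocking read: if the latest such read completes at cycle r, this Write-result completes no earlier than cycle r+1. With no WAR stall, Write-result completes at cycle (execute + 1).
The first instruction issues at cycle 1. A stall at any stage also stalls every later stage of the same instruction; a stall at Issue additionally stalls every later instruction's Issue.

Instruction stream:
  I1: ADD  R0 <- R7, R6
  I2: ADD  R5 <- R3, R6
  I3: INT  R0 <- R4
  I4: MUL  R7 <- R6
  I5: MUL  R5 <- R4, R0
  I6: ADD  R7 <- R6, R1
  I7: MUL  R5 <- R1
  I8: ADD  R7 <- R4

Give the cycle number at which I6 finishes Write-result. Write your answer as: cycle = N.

[1] I1 dispatched to ADD
[2] I1 operands ready
[4] I1 complete
[5] R0←I1
[6] I2 dispatched to ADD
[7] I2 operands ready | I3 dispatched to INT
[8] I3 operands ready | I4 dispatched to MUL
[9] I2 complete | I3 complete | I4 operands ready
[10] R5←I2 | R0←I3
[13] I4 complete
[14] R7←I4
[15] I5 dispatched to MUL
[16] I5 operands ready | I6 dispatched to ADD
[17] I6 operands ready
[19] I6 complete
[20] I5 complete | R7←I6
[21] R5←I5
[22] I7 dispatched to MUL
[23] I7 operands ready | I8 dispatched to ADD
[24] I8 operands ready
[26] I8 complete
[27] I7 complete | R7←I8
[28] R5←I7

cycle = 20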